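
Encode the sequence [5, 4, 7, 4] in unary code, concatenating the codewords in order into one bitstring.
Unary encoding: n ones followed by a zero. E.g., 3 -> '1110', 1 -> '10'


Encode each number as n ones followed by a terminating 0:
  5 -> 111110 (6 bits)
  4 -> 11110 (5 bits)
  7 -> 11111110 (8 bits)
  4 -> 11110 (5 bits)
Total length = 6 + 5 + 8 + 5 = 24 bits.

Unary([5, 4, 7, 4]) = 111110111101111111011110 (24 bits)


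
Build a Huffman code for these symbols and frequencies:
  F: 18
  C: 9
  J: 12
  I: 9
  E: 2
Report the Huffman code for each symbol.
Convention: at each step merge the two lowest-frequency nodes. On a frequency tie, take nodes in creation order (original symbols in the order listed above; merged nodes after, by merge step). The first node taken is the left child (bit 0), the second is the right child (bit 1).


Huffman tree construction:
Step 1: Merge E(2) + C(9) = 11
Step 2: Merge I(9) + (E+C)(11) = 20
Step 3: Merge J(12) + F(18) = 30
Step 4: Merge (I+(E+C))(20) + (J+F)(30) = 50
Read each symbol's code off the tree from the root (left child = 0, right child = 1).

Codes:
  F: 11 (length 2)
  C: 011 (length 3)
  J: 10 (length 2)
  I: 00 (length 2)
  E: 010 (length 3)
Average code length: 111/50 = 2.2200 bits/symbol


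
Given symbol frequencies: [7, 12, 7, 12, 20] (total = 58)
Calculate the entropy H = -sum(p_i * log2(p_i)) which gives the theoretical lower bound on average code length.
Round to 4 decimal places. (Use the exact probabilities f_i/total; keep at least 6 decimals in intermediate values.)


Per-symbol terms -p_i * log2(p_i) with p_i = f_i/58:
  p = 7/58 = 0.120690: log2(p) = -3.050626, -p*log2(p) = 0.368179
  p = 12/58 = 0.206897: log2(p) = -2.273018, -p*log2(p) = 0.470280
  p = 7/58 = 0.120690: log2(p) = -3.050626, -p*log2(p) = 0.368179
  p = 12/58 = 0.206897: log2(p) = -2.273018, -p*log2(p) = 0.470280
  p = 20/58 = 0.344828: log2(p) = -1.536053, -p*log2(p) = 0.529673
H = 0.368179 + 0.470280 + 0.368179 + 0.470280 + 0.529673 = 2.206591

H = 2.2066 bits/symbol


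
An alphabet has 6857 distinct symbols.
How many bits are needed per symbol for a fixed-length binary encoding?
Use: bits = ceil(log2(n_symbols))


log2(6857) = 12.7434
Bracket: 2^12 = 4096 < 6857 <= 2^13 = 8192
So ceil(log2(6857)) = 13

bits = ceil(log2(6857)) = ceil(12.7434) = 13 bits


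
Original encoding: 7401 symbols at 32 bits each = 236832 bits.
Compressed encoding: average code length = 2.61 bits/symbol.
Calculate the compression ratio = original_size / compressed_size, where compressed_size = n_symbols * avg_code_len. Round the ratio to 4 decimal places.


original_size = n_symbols * orig_bits = 7401 * 32 = 236832 bits
compressed_size = n_symbols * avg_code_len = 7401 * 2.61 = 19316.61 bits
ratio = original_size / compressed_size = 236832 / 19316.61 = 12.2605

Compression ratio = 12.2605


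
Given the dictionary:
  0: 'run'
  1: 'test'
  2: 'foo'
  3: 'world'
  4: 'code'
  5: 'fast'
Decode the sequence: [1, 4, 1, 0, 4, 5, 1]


Look up each index in the dictionary:
  1 -> 'test'
  4 -> 'code'
  1 -> 'test'
  0 -> 'run'
  4 -> 'code'
  5 -> 'fast'
  1 -> 'test'

Decoded: "test code test run code fast test"


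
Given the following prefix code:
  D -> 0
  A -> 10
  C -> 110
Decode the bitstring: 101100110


Decoding step by step:
Bits 10 -> A
Bits 110 -> C
Bits 0 -> D
Bits 110 -> C


Decoded message: ACDC


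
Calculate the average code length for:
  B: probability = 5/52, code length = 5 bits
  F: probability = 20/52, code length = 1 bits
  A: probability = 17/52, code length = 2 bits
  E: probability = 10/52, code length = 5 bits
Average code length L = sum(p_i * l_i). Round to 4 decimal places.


Weighted contributions p_i * l_i:
  B: (5/52) * 5 = 25/52
  F: (20/52) * 1 = 20/52
  A: (17/52) * 2 = 34/52
  E: (10/52) * 5 = 50/52
Sum = (25 + 20 + 34 + 50)/52 = 129/52

L = 129/52 = 2.4808 bits/symbol


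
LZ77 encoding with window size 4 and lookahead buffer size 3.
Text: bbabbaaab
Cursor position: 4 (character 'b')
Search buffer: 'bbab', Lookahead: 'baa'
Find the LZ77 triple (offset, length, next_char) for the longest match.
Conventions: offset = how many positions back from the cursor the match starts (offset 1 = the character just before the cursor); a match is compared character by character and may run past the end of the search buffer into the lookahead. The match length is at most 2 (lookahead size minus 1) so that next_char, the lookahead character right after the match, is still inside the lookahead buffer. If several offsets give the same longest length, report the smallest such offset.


Try each offset into the search buffer:
  offset=1 (pos 3, char 'b'): match length 1
  offset=2 (pos 2, char 'a'): match length 0
  offset=3 (pos 1, char 'b'): match length 2
  offset=4 (pos 0, char 'b'): match length 1
Longest match has length 2 at offset 3.
next_char = character at position 4 + 2 = 6 -> 'a'

Best match: offset=3, length=2 (matching 'ba' starting at position 1)
LZ77 triple: (3, 2, 'a')


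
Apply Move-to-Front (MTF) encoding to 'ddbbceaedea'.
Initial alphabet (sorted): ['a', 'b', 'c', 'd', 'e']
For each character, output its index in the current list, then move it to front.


MTF encoding:
'd': index 3 in ['a', 'b', 'c', 'd', 'e'] -> ['d', 'a', 'b', 'c', 'e']
'd': index 0 in ['d', 'a', 'b', 'c', 'e'] -> ['d', 'a', 'b', 'c', 'e']
'b': index 2 in ['d', 'a', 'b', 'c', 'e'] -> ['b', 'd', 'a', 'c', 'e']
'b': index 0 in ['b', 'd', 'a', 'c', 'e'] -> ['b', 'd', 'a', 'c', 'e']
'c': index 3 in ['b', 'd', 'a', 'c', 'e'] -> ['c', 'b', 'd', 'a', 'e']
'e': index 4 in ['c', 'b', 'd', 'a', 'e'] -> ['e', 'c', 'b', 'd', 'a']
'a': index 4 in ['e', 'c', 'b', 'd', 'a'] -> ['a', 'e', 'c', 'b', 'd']
'e': index 1 in ['a', 'e', 'c', 'b', 'd'] -> ['e', 'a', 'c', 'b', 'd']
'd': index 4 in ['e', 'a', 'c', 'b', 'd'] -> ['d', 'e', 'a', 'c', 'b']
'e': index 1 in ['d', 'e', 'a', 'c', 'b'] -> ['e', 'd', 'a', 'c', 'b']
'a': index 2 in ['e', 'd', 'a', 'c', 'b'] -> ['a', 'e', 'd', 'c', 'b']


Output: [3, 0, 2, 0, 3, 4, 4, 1, 4, 1, 2]


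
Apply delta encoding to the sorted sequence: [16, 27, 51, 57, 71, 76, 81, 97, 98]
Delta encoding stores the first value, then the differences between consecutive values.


First value: 16
Deltas:
  27 - 16 = 11
  51 - 27 = 24
  57 - 51 = 6
  71 - 57 = 14
  76 - 71 = 5
  81 - 76 = 5
  97 - 81 = 16
  98 - 97 = 1


Delta encoded: [16, 11, 24, 6, 14, 5, 5, 16, 1]


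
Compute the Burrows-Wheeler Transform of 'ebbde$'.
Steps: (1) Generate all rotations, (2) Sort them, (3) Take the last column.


Rotations (sorted):
  0: $ebbde -> last char: e
  1: bbde$e -> last char: e
  2: bde$eb -> last char: b
  3: de$ebb -> last char: b
  4: e$ebbd -> last char: d
  5: ebbde$ -> last char: $


BWT = eebbd$


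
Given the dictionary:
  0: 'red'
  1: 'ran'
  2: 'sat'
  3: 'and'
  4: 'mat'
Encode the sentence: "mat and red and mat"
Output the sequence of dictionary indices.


Look up each word in the dictionary:
  'mat' -> 4
  'and' -> 3
  'red' -> 0
  'and' -> 3
  'mat' -> 4

Encoded: [4, 3, 0, 3, 4]


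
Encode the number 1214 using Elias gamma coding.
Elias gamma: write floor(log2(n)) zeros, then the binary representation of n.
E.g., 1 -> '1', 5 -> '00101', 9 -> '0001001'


num_bits = floor(log2(1214)) + 1 = 11
leading_zeros = num_bits - 1 = 10
binary(1214) = 10010111110

Elias gamma(1214) = '0000000000' + '10010111110' = 000000000010010111110 (21 bits)


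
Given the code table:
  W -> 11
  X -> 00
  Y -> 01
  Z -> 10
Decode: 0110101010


Decoding:
01 -> Y
10 -> Z
10 -> Z
10 -> Z
10 -> Z


Result: YZZZZ


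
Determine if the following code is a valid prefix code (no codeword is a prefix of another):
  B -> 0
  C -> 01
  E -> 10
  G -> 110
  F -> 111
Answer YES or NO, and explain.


Checking each pair (does one codeword prefix another?):
  B='0' vs C='01': prefix -- VIOLATION

NO -- this is NOT a valid prefix code. B (0) is a prefix of C (01).


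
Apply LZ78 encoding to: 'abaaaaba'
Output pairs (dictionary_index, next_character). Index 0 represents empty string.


LZ78 encoding steps:
Dictionary: {0: ''}
Step 1: w='' (idx 0), next='a' -> output (0, 'a'), add 'a' as idx 1
Step 2: w='' (idx 0), next='b' -> output (0, 'b'), add 'b' as idx 2
Step 3: w='a' (idx 1), next='a' -> output (1, 'a'), add 'aa' as idx 3
Step 4: w='aa' (idx 3), next='b' -> output (3, 'b'), add 'aab' as idx 4
Step 5: w='a' (idx 1), end of input -> output (1, '')


Encoded: [(0, 'a'), (0, 'b'), (1, 'a'), (3, 'b'), (1, '')]


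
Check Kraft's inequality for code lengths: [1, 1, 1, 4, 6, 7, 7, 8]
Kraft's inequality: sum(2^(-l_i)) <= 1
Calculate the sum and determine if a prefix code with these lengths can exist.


Sum = 2^(-1) + 2^(-1) + 2^(-1) + 2^(-4) + 2^(-6) + 2^(-7) + 2^(-7) + 2^(-8)
    = 0.5 + 0.5 + 0.5 + 0.0625 + 0.015625 + 0.0078125 + 0.0078125 + 0.00390625
    = 409/256 = 1.59765625
Since 1.59765625 > 1, Kraft's inequality is NOT satisfied.
A prefix code with these lengths CANNOT exist.

Kraft sum = 1.59765625. Not satisfied.


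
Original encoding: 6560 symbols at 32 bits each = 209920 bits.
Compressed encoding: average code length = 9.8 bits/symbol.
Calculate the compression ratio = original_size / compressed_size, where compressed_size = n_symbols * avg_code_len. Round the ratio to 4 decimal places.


original_size = n_symbols * orig_bits = 6560 * 32 = 209920 bits
compressed_size = n_symbols * avg_code_len = 6560 * 9.8 = 64288.0 bits
ratio = original_size / compressed_size = 209920 / 64288.0 = 3.2653

Compression ratio = 3.2653


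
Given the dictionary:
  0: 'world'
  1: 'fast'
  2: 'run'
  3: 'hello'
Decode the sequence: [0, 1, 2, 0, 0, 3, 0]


Look up each index in the dictionary:
  0 -> 'world'
  1 -> 'fast'
  2 -> 'run'
  0 -> 'world'
  0 -> 'world'
  3 -> 'hello'
  0 -> 'world'

Decoded: "world fast run world world hello world"


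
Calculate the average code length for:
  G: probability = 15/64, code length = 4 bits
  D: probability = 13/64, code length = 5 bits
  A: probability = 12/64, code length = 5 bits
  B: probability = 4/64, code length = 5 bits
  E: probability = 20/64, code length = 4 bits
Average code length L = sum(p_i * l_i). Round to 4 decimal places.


Weighted contributions p_i * l_i:
  G: (15/64) * 4 = 60/64
  D: (13/64) * 5 = 65/64
  A: (12/64) * 5 = 60/64
  B: (4/64) * 5 = 20/64
  E: (20/64) * 4 = 80/64
Sum = (60 + 65 + 60 + 20 + 80)/64 = 285/64

L = 285/64 = 4.4531 bits/symbol


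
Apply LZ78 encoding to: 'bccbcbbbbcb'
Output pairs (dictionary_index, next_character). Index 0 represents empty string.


LZ78 encoding steps:
Dictionary: {0: ''}
Step 1: w='' (idx 0), next='b' -> output (0, 'b'), add 'b' as idx 1
Step 2: w='' (idx 0), next='c' -> output (0, 'c'), add 'c' as idx 2
Step 3: w='c' (idx 2), next='b' -> output (2, 'b'), add 'cb' as idx 3
Step 4: w='cb' (idx 3), next='b' -> output (3, 'b'), add 'cbb' as idx 4
Step 5: w='b' (idx 1), next='b' -> output (1, 'b'), add 'bb' as idx 5
Step 6: w='cb' (idx 3), end of input -> output (3, '')


Encoded: [(0, 'b'), (0, 'c'), (2, 'b'), (3, 'b'), (1, 'b'), (3, '')]


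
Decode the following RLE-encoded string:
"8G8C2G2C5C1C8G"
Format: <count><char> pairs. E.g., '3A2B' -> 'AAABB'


Expanding each <count><char> pair:
  8G -> 'GGGGGGGG'
  8C -> 'CCCCCCCC'
  2G -> 'GG'
  2C -> 'CC'
  5C -> 'CCCCC'
  1C -> 'C'
  8G -> 'GGGGGGGG'

Decoded = GGGGGGGGCCCCCCCCGGCCCCCCCCGGGGGGGG


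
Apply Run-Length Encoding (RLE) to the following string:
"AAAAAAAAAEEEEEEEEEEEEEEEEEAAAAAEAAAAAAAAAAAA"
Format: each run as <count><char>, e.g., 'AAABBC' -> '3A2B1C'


Scanning runs left to right:
  i=0: run of 'A' x 9 -> '9A'
  i=9: run of 'E' x 17 -> '17E'
  i=26: run of 'A' x 5 -> '5A'
  i=31: run of 'E' x 1 -> '1E'
  i=32: run of 'A' x 12 -> '12A'

RLE = 9A17E5A1E12A


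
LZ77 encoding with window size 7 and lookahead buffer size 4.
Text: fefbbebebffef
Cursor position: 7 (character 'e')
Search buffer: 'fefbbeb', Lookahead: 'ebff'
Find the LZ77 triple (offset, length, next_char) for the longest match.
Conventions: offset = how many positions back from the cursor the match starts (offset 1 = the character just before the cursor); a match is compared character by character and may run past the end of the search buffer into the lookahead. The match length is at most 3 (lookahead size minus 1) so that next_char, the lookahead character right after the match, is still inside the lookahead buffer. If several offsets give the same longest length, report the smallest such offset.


Try each offset into the search buffer:
  offset=1 (pos 6, char 'b'): match length 0
  offset=2 (pos 5, char 'e'): match length 2
  offset=3 (pos 4, char 'b'): match length 0
  offset=4 (pos 3, char 'b'): match length 0
  offset=5 (pos 2, char 'f'): match length 0
  offset=6 (pos 1, char 'e'): match length 1
  offset=7 (pos 0, char 'f'): match length 0
Longest match has length 2 at offset 2.
next_char = character at position 7 + 2 = 9 -> 'f'

Best match: offset=2, length=2 (matching 'eb' starting at position 5)
LZ77 triple: (2, 2, 'f')


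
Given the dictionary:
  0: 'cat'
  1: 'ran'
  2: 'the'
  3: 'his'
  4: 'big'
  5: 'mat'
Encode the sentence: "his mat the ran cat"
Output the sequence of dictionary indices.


Look up each word in the dictionary:
  'his' -> 3
  'mat' -> 5
  'the' -> 2
  'ran' -> 1
  'cat' -> 0

Encoded: [3, 5, 2, 1, 0]


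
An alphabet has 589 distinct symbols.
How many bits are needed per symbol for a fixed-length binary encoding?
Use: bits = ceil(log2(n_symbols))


log2(589) = 9.2021
Bracket: 2^9 = 512 < 589 <= 2^10 = 1024
So ceil(log2(589)) = 10

bits = ceil(log2(589)) = ceil(9.2021) = 10 bits


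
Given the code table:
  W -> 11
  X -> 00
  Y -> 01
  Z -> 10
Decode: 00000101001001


Decoding:
00 -> X
00 -> X
01 -> Y
01 -> Y
00 -> X
10 -> Z
01 -> Y


Result: XXYYXZY


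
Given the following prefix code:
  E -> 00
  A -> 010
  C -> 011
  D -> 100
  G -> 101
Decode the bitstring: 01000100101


Decoding step by step:
Bits 010 -> A
Bits 00 -> E
Bits 100 -> D
Bits 101 -> G


Decoded message: AEDG


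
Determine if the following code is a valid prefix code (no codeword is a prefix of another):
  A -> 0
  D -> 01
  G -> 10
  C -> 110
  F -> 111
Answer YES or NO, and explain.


Checking each pair (does one codeword prefix another?):
  A='0' vs D='01': prefix -- VIOLATION

NO -- this is NOT a valid prefix code. A (0) is a prefix of D (01).


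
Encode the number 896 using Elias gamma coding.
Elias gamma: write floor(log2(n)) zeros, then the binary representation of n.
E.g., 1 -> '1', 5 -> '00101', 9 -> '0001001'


num_bits = floor(log2(896)) + 1 = 10
leading_zeros = num_bits - 1 = 9
binary(896) = 1110000000

Elias gamma(896) = '000000000' + '1110000000' = 0000000001110000000 (19 bits)


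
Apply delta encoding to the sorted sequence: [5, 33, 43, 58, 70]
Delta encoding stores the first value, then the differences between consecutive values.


First value: 5
Deltas:
  33 - 5 = 28
  43 - 33 = 10
  58 - 43 = 15
  70 - 58 = 12


Delta encoded: [5, 28, 10, 15, 12]


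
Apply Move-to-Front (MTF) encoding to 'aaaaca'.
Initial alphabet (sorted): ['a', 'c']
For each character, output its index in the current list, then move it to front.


MTF encoding:
'a': index 0 in ['a', 'c'] -> ['a', 'c']
'a': index 0 in ['a', 'c'] -> ['a', 'c']
'a': index 0 in ['a', 'c'] -> ['a', 'c']
'a': index 0 in ['a', 'c'] -> ['a', 'c']
'c': index 1 in ['a', 'c'] -> ['c', 'a']
'a': index 1 in ['c', 'a'] -> ['a', 'c']


Output: [0, 0, 0, 0, 1, 1]


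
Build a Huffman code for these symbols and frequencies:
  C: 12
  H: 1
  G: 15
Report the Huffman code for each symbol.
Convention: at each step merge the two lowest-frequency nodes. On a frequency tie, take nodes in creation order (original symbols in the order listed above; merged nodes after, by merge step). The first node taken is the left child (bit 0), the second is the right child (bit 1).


Huffman tree construction:
Step 1: Merge H(1) + C(12) = 13
Step 2: Merge (H+C)(13) + G(15) = 28
Read each symbol's code off the tree from the root (left child = 0, right child = 1).

Codes:
  C: 01 (length 2)
  H: 00 (length 2)
  G: 1 (length 1)
Average code length: 41/28 = 1.4643 bits/symbol


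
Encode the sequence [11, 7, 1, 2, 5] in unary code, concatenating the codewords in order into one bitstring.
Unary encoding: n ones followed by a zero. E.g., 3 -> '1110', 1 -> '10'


Encode each number as n ones followed by a terminating 0:
  11 -> 111111111110 (12 bits)
  7 -> 11111110 (8 bits)
  1 -> 10 (2 bits)
  2 -> 110 (3 bits)
  5 -> 111110 (6 bits)
Total length = 12 + 8 + 2 + 3 + 6 = 31 bits.

Unary([11, 7, 1, 2, 5]) = 1111111111101111111010110111110 (31 bits)


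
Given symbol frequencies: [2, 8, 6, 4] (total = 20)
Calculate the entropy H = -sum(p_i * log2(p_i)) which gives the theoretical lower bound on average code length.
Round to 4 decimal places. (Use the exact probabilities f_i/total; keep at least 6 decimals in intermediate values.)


Per-symbol terms -p_i * log2(p_i) with p_i = f_i/20:
  p = 2/20 = 0.100000: log2(p) = -3.321928, -p*log2(p) = 0.332193
  p = 8/20 = 0.400000: log2(p) = -1.321928, -p*log2(p) = 0.528771
  p = 6/20 = 0.300000: log2(p) = -1.736966, -p*log2(p) = 0.521090
  p = 4/20 = 0.200000: log2(p) = -2.321928, -p*log2(p) = 0.464386
H = 0.332193 + 0.528771 + 0.521090 + 0.464386 = 1.846440

H = 1.8464 bits/symbol


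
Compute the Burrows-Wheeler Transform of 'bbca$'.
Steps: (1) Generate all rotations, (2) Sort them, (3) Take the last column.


Rotations (sorted):
  0: $bbca -> last char: a
  1: a$bbc -> last char: c
  2: bbca$ -> last char: $
  3: bca$b -> last char: b
  4: ca$bb -> last char: b


BWT = ac$bb


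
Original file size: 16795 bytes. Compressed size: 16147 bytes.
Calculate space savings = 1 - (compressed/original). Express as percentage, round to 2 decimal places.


ratio = compressed/original = 16147/16795 = 0.961417
savings = 1 - ratio = 1 - 0.961417 = 0.038583
as a percentage: 0.038583 * 100 = 3.86%

Space savings = 1 - 16147/16795 = 3.86%


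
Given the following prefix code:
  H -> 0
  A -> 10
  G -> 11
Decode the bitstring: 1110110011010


Decoding step by step:
Bits 11 -> G
Bits 10 -> A
Bits 11 -> G
Bits 0 -> H
Bits 0 -> H
Bits 11 -> G
Bits 0 -> H
Bits 10 -> A


Decoded message: GAGHHGHA


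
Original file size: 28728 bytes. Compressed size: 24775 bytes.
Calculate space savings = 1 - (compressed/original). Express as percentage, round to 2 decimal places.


ratio = compressed/original = 24775/28728 = 0.862399
savings = 1 - ratio = 1 - 0.862399 = 0.137601
as a percentage: 0.137601 * 100 = 13.76%

Space savings = 1 - 24775/28728 = 13.76%


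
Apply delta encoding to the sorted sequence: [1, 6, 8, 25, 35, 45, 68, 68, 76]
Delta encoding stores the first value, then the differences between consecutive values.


First value: 1
Deltas:
  6 - 1 = 5
  8 - 6 = 2
  25 - 8 = 17
  35 - 25 = 10
  45 - 35 = 10
  68 - 45 = 23
  68 - 68 = 0
  76 - 68 = 8


Delta encoded: [1, 5, 2, 17, 10, 10, 23, 0, 8]


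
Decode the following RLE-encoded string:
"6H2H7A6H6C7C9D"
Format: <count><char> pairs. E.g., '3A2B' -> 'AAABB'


Expanding each <count><char> pair:
  6H -> 'HHHHHH'
  2H -> 'HH'
  7A -> 'AAAAAAA'
  6H -> 'HHHHHH'
  6C -> 'CCCCCC'
  7C -> 'CCCCCCC'
  9D -> 'DDDDDDDDD'

Decoded = HHHHHHHHAAAAAAAHHHHHHCCCCCCCCCCCCCDDDDDDDDD


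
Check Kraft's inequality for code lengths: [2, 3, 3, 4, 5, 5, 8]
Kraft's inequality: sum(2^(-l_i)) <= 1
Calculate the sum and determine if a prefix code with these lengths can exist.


Sum = 2^(-2) + 2^(-3) + 2^(-3) + 2^(-4) + 2^(-5) + 2^(-5) + 2^(-8)
    = 0.25 + 0.125 + 0.125 + 0.0625 + 0.03125 + 0.03125 + 0.00390625
    = 161/256 = 0.62890625
Since 0.62890625 <= 1, Kraft's inequality IS satisfied.
A prefix code with these lengths CAN exist.

Kraft sum = 0.62890625. Satisfied.


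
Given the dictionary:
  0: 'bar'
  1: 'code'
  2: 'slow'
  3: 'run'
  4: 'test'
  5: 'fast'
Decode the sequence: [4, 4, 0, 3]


Look up each index in the dictionary:
  4 -> 'test'
  4 -> 'test'
  0 -> 'bar'
  3 -> 'run'

Decoded: "test test bar run"


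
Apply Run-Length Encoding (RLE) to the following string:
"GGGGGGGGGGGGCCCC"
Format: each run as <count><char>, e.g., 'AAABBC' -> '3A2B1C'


Scanning runs left to right:
  i=0: run of 'G' x 12 -> '12G'
  i=12: run of 'C' x 4 -> '4C'

RLE = 12G4C


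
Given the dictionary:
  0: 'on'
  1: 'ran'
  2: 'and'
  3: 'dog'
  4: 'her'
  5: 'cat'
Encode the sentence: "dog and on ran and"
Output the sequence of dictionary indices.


Look up each word in the dictionary:
  'dog' -> 3
  'and' -> 2
  'on' -> 0
  'ran' -> 1
  'and' -> 2

Encoded: [3, 2, 0, 1, 2]


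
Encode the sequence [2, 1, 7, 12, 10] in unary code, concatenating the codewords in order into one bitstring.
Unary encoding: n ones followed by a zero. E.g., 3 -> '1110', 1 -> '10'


Encode each number as n ones followed by a terminating 0:
  2 -> 110 (3 bits)
  1 -> 10 (2 bits)
  7 -> 11111110 (8 bits)
  12 -> 1111111111110 (13 bits)
  10 -> 11111111110 (11 bits)
Total length = 3 + 2 + 8 + 13 + 11 = 37 bits.

Unary([2, 1, 7, 12, 10]) = 1101011111110111111111111011111111110 (37 bits)


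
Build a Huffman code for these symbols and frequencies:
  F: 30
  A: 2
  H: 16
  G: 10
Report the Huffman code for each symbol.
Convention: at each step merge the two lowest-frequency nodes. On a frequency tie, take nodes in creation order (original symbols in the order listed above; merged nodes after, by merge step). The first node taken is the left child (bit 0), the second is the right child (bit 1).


Huffman tree construction:
Step 1: Merge A(2) + G(10) = 12
Step 2: Merge (A+G)(12) + H(16) = 28
Step 3: Merge ((A+G)+H)(28) + F(30) = 58
Read each symbol's code off the tree from the root (left child = 0, right child = 1).

Codes:
  F: 1 (length 1)
  A: 000 (length 3)
  H: 01 (length 2)
  G: 001 (length 3)
Average code length: 98/58 = 1.6897 bits/symbol


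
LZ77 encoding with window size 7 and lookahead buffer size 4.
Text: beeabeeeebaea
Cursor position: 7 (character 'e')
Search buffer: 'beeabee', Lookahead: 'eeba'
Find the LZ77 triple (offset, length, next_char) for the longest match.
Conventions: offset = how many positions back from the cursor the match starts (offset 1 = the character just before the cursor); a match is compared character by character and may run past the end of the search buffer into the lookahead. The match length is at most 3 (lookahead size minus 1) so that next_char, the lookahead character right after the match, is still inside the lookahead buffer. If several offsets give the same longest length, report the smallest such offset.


Try each offset into the search buffer:
  offset=1 (pos 6, char 'e'): match length 2
  offset=2 (pos 5, char 'e'): match length 2
  offset=3 (pos 4, char 'b'): match length 0
  offset=4 (pos 3, char 'a'): match length 0
  offset=5 (pos 2, char 'e'): match length 1
  offset=6 (pos 1, char 'e'): match length 2
  offset=7 (pos 0, char 'b'): match length 0
Longest match has length 2, found at offsets 1, 2, 6; take the smallest, offset 1.
next_char = character at position 7 + 2 = 9 -> 'b'

Best match: offset=1, length=2 (matching 'ee' starting at position 6)
LZ77 triple: (1, 2, 'b')


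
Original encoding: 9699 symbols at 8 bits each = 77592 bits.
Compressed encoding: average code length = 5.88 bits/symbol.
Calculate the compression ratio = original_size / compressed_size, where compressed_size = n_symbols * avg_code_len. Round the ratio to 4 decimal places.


original_size = n_symbols * orig_bits = 9699 * 8 = 77592 bits
compressed_size = n_symbols * avg_code_len = 9699 * 5.88 = 57030.12 bits
ratio = original_size / compressed_size = 77592 / 57030.12 = 1.3605

Compression ratio = 1.3605


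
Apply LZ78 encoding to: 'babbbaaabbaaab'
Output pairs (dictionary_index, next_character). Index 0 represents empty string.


LZ78 encoding steps:
Dictionary: {0: ''}
Step 1: w='' (idx 0), next='b' -> output (0, 'b'), add 'b' as idx 1
Step 2: w='' (idx 0), next='a' -> output (0, 'a'), add 'a' as idx 2
Step 3: w='b' (idx 1), next='b' -> output (1, 'b'), add 'bb' as idx 3
Step 4: w='b' (idx 1), next='a' -> output (1, 'a'), add 'ba' as idx 4
Step 5: w='a' (idx 2), next='a' -> output (2, 'a'), add 'aa' as idx 5
Step 6: w='bb' (idx 3), next='a' -> output (3, 'a'), add 'bba' as idx 6
Step 7: w='aa' (idx 5), next='b' -> output (5, 'b'), add 'aab' as idx 7


Encoded: [(0, 'b'), (0, 'a'), (1, 'b'), (1, 'a'), (2, 'a'), (3, 'a'), (5, 'b')]


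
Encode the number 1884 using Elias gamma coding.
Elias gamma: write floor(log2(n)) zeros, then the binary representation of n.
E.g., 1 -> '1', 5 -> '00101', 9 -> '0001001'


num_bits = floor(log2(1884)) + 1 = 11
leading_zeros = num_bits - 1 = 10
binary(1884) = 11101011100

Elias gamma(1884) = '0000000000' + '11101011100' = 000000000011101011100 (21 bits)


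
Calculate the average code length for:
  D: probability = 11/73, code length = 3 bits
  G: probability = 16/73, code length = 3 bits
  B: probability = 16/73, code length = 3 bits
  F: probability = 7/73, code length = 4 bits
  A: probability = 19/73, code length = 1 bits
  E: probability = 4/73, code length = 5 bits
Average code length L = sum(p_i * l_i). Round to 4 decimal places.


Weighted contributions p_i * l_i:
  D: (11/73) * 3 = 33/73
  G: (16/73) * 3 = 48/73
  B: (16/73) * 3 = 48/73
  F: (7/73) * 4 = 28/73
  A: (19/73) * 1 = 19/73
  E: (4/73) * 5 = 20/73
Sum = (33 + 48 + 48 + 28 + 19 + 20)/73 = 196/73

L = 196/73 = 2.6849 bits/symbol


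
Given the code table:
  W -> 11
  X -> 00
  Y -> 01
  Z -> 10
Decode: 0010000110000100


Decoding:
00 -> X
10 -> Z
00 -> X
01 -> Y
10 -> Z
00 -> X
01 -> Y
00 -> X


Result: XZXYZXYX


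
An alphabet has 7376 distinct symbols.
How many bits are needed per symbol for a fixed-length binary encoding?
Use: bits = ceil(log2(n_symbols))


log2(7376) = 12.8486
Bracket: 2^12 = 4096 < 7376 <= 2^13 = 8192
So ceil(log2(7376)) = 13

bits = ceil(log2(7376)) = ceil(12.8486) = 13 bits


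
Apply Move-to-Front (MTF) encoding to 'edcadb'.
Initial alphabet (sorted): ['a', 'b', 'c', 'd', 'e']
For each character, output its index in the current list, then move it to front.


MTF encoding:
'e': index 4 in ['a', 'b', 'c', 'd', 'e'] -> ['e', 'a', 'b', 'c', 'd']
'd': index 4 in ['e', 'a', 'b', 'c', 'd'] -> ['d', 'e', 'a', 'b', 'c']
'c': index 4 in ['d', 'e', 'a', 'b', 'c'] -> ['c', 'd', 'e', 'a', 'b']
'a': index 3 in ['c', 'd', 'e', 'a', 'b'] -> ['a', 'c', 'd', 'e', 'b']
'd': index 2 in ['a', 'c', 'd', 'e', 'b'] -> ['d', 'a', 'c', 'e', 'b']
'b': index 4 in ['d', 'a', 'c', 'e', 'b'] -> ['b', 'd', 'a', 'c', 'e']


Output: [4, 4, 4, 3, 2, 4]


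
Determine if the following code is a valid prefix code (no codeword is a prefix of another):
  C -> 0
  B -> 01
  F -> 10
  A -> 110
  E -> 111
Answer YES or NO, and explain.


Checking each pair (does one codeword prefix another?):
  C='0' vs B='01': prefix -- VIOLATION

NO -- this is NOT a valid prefix code. C (0) is a prefix of B (01).


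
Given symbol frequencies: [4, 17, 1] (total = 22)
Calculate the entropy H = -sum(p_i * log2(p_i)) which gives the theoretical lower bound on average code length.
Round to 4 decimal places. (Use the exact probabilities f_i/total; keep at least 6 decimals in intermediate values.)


Per-symbol terms -p_i * log2(p_i) with p_i = f_i/22:
  p = 4/22 = 0.181818: log2(p) = -2.459432, -p*log2(p) = 0.447169
  p = 17/22 = 0.772727: log2(p) = -0.371969, -p*log2(p) = 0.287430
  p = 1/22 = 0.045455: log2(p) = -4.459432, -p*log2(p) = 0.202701
H = 0.447169 + 0.287430 + 0.202701 = 0.937300

H = 0.9373 bits/symbol


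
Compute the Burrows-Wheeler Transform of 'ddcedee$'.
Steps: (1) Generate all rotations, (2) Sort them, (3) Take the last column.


Rotations (sorted):
  0: $ddcedee -> last char: e
  1: cedee$dd -> last char: d
  2: dcedee$d -> last char: d
  3: ddcedee$ -> last char: $
  4: dee$ddce -> last char: e
  5: e$ddcede -> last char: e
  6: edee$ddc -> last char: c
  7: ee$ddced -> last char: d


BWT = edd$eecd


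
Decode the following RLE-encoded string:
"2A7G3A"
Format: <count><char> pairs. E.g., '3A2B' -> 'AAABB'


Expanding each <count><char> pair:
  2A -> 'AA'
  7G -> 'GGGGGGG'
  3A -> 'AAA'

Decoded = AAGGGGGGGAAA


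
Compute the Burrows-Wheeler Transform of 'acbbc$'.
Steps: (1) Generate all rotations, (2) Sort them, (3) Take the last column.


Rotations (sorted):
  0: $acbbc -> last char: c
  1: acbbc$ -> last char: $
  2: bbc$ac -> last char: c
  3: bc$acb -> last char: b
  4: c$acbb -> last char: b
  5: cbbc$a -> last char: a


BWT = c$cbba


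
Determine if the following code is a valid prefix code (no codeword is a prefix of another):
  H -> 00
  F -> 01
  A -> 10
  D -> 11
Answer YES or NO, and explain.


Checking each pair (does one codeword prefix another?):
  H='00' vs F='01': no prefix
  H='00' vs A='10': no prefix
  H='00' vs D='11': no prefix
  F='01' vs H='00': no prefix
  F='01' vs A='10': no prefix
  F='01' vs D='11': no prefix
  A='10' vs H='00': no prefix
  A='10' vs F='01': no prefix
  A='10' vs D='11': no prefix
  D='11' vs H='00': no prefix
  D='11' vs F='01': no prefix
  D='11' vs A='10': no prefix
No violation found over all pairs.

YES -- this is a valid prefix code. No codeword is a prefix of any other codeword.


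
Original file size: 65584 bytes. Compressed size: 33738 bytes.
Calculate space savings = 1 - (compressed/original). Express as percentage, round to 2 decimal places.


ratio = compressed/original = 33738/65584 = 0.514424
savings = 1 - ratio = 1 - 0.514424 = 0.485576
as a percentage: 0.485576 * 100 = 48.56%

Space savings = 1 - 33738/65584 = 48.56%


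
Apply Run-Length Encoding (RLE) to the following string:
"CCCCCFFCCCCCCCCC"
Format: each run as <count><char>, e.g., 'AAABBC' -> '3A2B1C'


Scanning runs left to right:
  i=0: run of 'C' x 5 -> '5C'
  i=5: run of 'F' x 2 -> '2F'
  i=7: run of 'C' x 9 -> '9C'

RLE = 5C2F9C


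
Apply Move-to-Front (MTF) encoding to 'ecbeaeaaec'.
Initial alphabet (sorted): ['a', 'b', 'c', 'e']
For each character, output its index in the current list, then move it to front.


MTF encoding:
'e': index 3 in ['a', 'b', 'c', 'e'] -> ['e', 'a', 'b', 'c']
'c': index 3 in ['e', 'a', 'b', 'c'] -> ['c', 'e', 'a', 'b']
'b': index 3 in ['c', 'e', 'a', 'b'] -> ['b', 'c', 'e', 'a']
'e': index 2 in ['b', 'c', 'e', 'a'] -> ['e', 'b', 'c', 'a']
'a': index 3 in ['e', 'b', 'c', 'a'] -> ['a', 'e', 'b', 'c']
'e': index 1 in ['a', 'e', 'b', 'c'] -> ['e', 'a', 'b', 'c']
'a': index 1 in ['e', 'a', 'b', 'c'] -> ['a', 'e', 'b', 'c']
'a': index 0 in ['a', 'e', 'b', 'c'] -> ['a', 'e', 'b', 'c']
'e': index 1 in ['a', 'e', 'b', 'c'] -> ['e', 'a', 'b', 'c']
'c': index 3 in ['e', 'a', 'b', 'c'] -> ['c', 'e', 'a', 'b']


Output: [3, 3, 3, 2, 3, 1, 1, 0, 1, 3]


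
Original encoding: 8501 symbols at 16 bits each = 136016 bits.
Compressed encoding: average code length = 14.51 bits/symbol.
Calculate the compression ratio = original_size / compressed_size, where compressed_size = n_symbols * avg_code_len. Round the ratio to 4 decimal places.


original_size = n_symbols * orig_bits = 8501 * 16 = 136016 bits
compressed_size = n_symbols * avg_code_len = 8501 * 14.51 = 123349.51 bits
ratio = original_size / compressed_size = 136016 / 123349.51 = 1.1027

Compression ratio = 1.1027


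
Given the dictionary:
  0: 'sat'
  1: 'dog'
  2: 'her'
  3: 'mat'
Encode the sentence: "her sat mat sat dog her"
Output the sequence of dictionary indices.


Look up each word in the dictionary:
  'her' -> 2
  'sat' -> 0
  'mat' -> 3
  'sat' -> 0
  'dog' -> 1
  'her' -> 2

Encoded: [2, 0, 3, 0, 1, 2]


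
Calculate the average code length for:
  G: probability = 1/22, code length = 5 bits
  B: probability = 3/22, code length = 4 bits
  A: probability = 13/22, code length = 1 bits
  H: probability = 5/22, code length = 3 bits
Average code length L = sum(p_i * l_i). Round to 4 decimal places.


Weighted contributions p_i * l_i:
  G: (1/22) * 5 = 5/22
  B: (3/22) * 4 = 12/22
  A: (13/22) * 1 = 13/22
  H: (5/22) * 3 = 15/22
Sum = (5 + 12 + 13 + 15)/22 = 45/22

L = 45/22 = 2.0455 bits/symbol


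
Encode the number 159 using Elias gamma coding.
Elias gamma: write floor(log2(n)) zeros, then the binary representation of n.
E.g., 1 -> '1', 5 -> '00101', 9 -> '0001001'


num_bits = floor(log2(159)) + 1 = 8
leading_zeros = num_bits - 1 = 7
binary(159) = 10011111

Elias gamma(159) = '0000000' + '10011111' = 000000010011111 (15 bits)


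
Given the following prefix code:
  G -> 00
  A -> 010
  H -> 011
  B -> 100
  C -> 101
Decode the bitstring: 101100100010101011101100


Decoding step by step:
Bits 101 -> C
Bits 100 -> B
Bits 100 -> B
Bits 010 -> A
Bits 101 -> C
Bits 011 -> H
Bits 101 -> C
Bits 100 -> B


Decoded message: CBBACHCB


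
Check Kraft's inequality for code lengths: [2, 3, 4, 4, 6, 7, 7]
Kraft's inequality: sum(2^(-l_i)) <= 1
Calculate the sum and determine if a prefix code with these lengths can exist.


Sum = 2^(-2) + 2^(-3) + 2^(-4) + 2^(-4) + 2^(-6) + 2^(-7) + 2^(-7)
    = 0.25 + 0.125 + 0.0625 + 0.0625 + 0.015625 + 0.0078125 + 0.0078125
    = 68/128 = 0.53125
Since 0.53125 <= 1, Kraft's inequality IS satisfied.
A prefix code with these lengths CAN exist.

Kraft sum = 0.53125. Satisfied.


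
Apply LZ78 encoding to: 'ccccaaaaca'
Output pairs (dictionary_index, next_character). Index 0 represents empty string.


LZ78 encoding steps:
Dictionary: {0: ''}
Step 1: w='' (idx 0), next='c' -> output (0, 'c'), add 'c' as idx 1
Step 2: w='c' (idx 1), next='c' -> output (1, 'c'), add 'cc' as idx 2
Step 3: w='c' (idx 1), next='a' -> output (1, 'a'), add 'ca' as idx 3
Step 4: w='' (idx 0), next='a' -> output (0, 'a'), add 'a' as idx 4
Step 5: w='a' (idx 4), next='a' -> output (4, 'a'), add 'aa' as idx 5
Step 6: w='ca' (idx 3), end of input -> output (3, '')


Encoded: [(0, 'c'), (1, 'c'), (1, 'a'), (0, 'a'), (4, 'a'), (3, '')]


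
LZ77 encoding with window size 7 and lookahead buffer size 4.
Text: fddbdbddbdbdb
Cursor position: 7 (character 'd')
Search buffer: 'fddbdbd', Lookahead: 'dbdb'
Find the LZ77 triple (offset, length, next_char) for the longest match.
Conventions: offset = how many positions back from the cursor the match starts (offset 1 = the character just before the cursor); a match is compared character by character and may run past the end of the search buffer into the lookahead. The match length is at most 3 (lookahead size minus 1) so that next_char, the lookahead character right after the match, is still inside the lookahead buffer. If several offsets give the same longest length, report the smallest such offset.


Try each offset into the search buffer:
  offset=1 (pos 6, char 'd'): match length 1
  offset=2 (pos 5, char 'b'): match length 0
  offset=3 (pos 4, char 'd'): match length 3
  offset=4 (pos 3, char 'b'): match length 0
  offset=5 (pos 2, char 'd'): match length 3
  offset=6 (pos 1, char 'd'): match length 1
  offset=7 (pos 0, char 'f'): match length 0
Longest match has length 3, found at offsets 3, 5; take the smallest, offset 3.
next_char = character at position 7 + 3 = 10 -> 'b'

Best match: offset=3, length=3 (matching 'dbd' starting at position 4)
LZ77 triple: (3, 3, 'b')


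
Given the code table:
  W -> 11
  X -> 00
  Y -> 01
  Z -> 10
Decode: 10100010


Decoding:
10 -> Z
10 -> Z
00 -> X
10 -> Z


Result: ZZXZ


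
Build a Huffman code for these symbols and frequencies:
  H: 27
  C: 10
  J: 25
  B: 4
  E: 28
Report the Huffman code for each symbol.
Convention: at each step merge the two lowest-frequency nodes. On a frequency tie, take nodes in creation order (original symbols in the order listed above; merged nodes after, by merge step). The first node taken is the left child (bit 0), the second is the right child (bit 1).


Huffman tree construction:
Step 1: Merge B(4) + C(10) = 14
Step 2: Merge (B+C)(14) + J(25) = 39
Step 3: Merge H(27) + E(28) = 55
Step 4: Merge ((B+C)+J)(39) + (H+E)(55) = 94
Read each symbol's code off the tree from the root (left child = 0, right child = 1).

Codes:
  H: 10 (length 2)
  C: 001 (length 3)
  J: 01 (length 2)
  B: 000 (length 3)
  E: 11 (length 2)
Average code length: 202/94 = 2.1489 bits/symbol


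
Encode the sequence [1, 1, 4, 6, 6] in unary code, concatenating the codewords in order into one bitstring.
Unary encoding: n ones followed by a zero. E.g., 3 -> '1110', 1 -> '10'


Encode each number as n ones followed by a terminating 0:
  1 -> 10 (2 bits)
  1 -> 10 (2 bits)
  4 -> 11110 (5 bits)
  6 -> 1111110 (7 bits)
  6 -> 1111110 (7 bits)
Total length = 2 + 2 + 5 + 7 + 7 = 23 bits.

Unary([1, 1, 4, 6, 6]) = 10101111011111101111110 (23 bits)


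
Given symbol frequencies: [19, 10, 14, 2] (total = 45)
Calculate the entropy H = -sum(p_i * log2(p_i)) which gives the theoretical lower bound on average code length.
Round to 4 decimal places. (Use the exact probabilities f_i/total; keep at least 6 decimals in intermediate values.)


Per-symbol terms -p_i * log2(p_i) with p_i = f_i/45:
  p = 19/45 = 0.422222: log2(p) = -1.243926, -p*log2(p) = 0.525213
  p = 10/45 = 0.222222: log2(p) = -2.169925, -p*log2(p) = 0.482206
  p = 14/45 = 0.311111: log2(p) = -1.684498, -p*log2(p) = 0.524066
  p = 2/45 = 0.044444: log2(p) = -4.491853, -p*log2(p) = 0.199638
H = 0.525213 + 0.482206 + 0.524066 + 0.199638 = 1.731123

H = 1.7311 bits/symbol


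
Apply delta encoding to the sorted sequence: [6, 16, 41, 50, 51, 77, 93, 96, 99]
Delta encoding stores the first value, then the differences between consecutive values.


First value: 6
Deltas:
  16 - 6 = 10
  41 - 16 = 25
  50 - 41 = 9
  51 - 50 = 1
  77 - 51 = 26
  93 - 77 = 16
  96 - 93 = 3
  99 - 96 = 3


Delta encoded: [6, 10, 25, 9, 1, 26, 16, 3, 3]


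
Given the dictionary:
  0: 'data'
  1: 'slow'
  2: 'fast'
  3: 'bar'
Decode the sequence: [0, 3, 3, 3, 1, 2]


Look up each index in the dictionary:
  0 -> 'data'
  3 -> 'bar'
  3 -> 'bar'
  3 -> 'bar'
  1 -> 'slow'
  2 -> 'fast'

Decoded: "data bar bar bar slow fast"


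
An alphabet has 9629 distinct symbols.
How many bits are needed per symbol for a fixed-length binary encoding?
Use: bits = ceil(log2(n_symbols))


log2(9629) = 13.2332
Bracket: 2^13 = 8192 < 9629 <= 2^14 = 16384
So ceil(log2(9629)) = 14

bits = ceil(log2(9629)) = ceil(13.2332) = 14 bits


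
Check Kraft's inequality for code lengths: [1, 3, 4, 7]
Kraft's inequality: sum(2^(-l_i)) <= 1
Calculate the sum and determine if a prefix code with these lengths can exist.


Sum = 2^(-1) + 2^(-3) + 2^(-4) + 2^(-7)
    = 0.5 + 0.125 + 0.0625 + 0.0078125
    = 89/128 = 0.6953125
Since 0.6953125 <= 1, Kraft's inequality IS satisfied.
A prefix code with these lengths CAN exist.

Kraft sum = 0.6953125. Satisfied.


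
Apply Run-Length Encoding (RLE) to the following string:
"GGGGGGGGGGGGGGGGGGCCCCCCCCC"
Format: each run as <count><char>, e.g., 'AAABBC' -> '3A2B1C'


Scanning runs left to right:
  i=0: run of 'G' x 18 -> '18G'
  i=18: run of 'C' x 9 -> '9C'

RLE = 18G9C


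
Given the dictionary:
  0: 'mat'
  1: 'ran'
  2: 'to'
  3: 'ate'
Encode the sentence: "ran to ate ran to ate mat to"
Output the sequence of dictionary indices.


Look up each word in the dictionary:
  'ran' -> 1
  'to' -> 2
  'ate' -> 3
  'ran' -> 1
  'to' -> 2
  'ate' -> 3
  'mat' -> 0
  'to' -> 2

Encoded: [1, 2, 3, 1, 2, 3, 0, 2]


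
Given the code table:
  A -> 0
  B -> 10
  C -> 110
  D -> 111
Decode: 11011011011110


Decoding:
110 -> C
110 -> C
110 -> C
111 -> D
10 -> B


Result: CCCDB


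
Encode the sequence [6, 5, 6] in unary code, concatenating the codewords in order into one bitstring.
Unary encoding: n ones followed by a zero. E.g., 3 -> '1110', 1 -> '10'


Encode each number as n ones followed by a terminating 0:
  6 -> 1111110 (7 bits)
  5 -> 111110 (6 bits)
  6 -> 1111110 (7 bits)
Total length = 7 + 6 + 7 = 20 bits.

Unary([6, 5, 6]) = 11111101111101111110 (20 bits)


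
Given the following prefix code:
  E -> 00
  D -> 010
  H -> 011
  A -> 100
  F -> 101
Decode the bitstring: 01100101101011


Decoding step by step:
Bits 011 -> H
Bits 00 -> E
Bits 101 -> F
Bits 101 -> F
Bits 011 -> H


Decoded message: HEFFH
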